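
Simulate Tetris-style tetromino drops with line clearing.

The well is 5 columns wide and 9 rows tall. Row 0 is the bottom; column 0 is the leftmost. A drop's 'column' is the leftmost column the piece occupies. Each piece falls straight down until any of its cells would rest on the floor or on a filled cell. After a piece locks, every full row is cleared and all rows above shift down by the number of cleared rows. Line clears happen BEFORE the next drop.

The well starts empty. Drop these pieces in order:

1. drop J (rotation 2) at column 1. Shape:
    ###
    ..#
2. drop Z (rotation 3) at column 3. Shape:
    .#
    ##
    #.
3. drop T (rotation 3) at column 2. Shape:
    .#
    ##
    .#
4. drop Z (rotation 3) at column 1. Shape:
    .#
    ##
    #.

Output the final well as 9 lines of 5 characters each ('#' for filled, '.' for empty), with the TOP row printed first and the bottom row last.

Drop 1: J rot2 at col 1 lands with bottom-row=0; cleared 0 line(s) (total 0); column heights now [0 2 2 2 0], max=2
Drop 2: Z rot3 at col 3 lands with bottom-row=2; cleared 0 line(s) (total 0); column heights now [0 2 2 4 5], max=5
Drop 3: T rot3 at col 2 lands with bottom-row=4; cleared 0 line(s) (total 0); column heights now [0 2 6 7 5], max=7
Drop 4: Z rot3 at col 1 lands with bottom-row=5; cleared 0 line(s) (total 0); column heights now [0 7 8 7 5], max=8

Answer: .....
..#..
.###.
.###.
...##
...##
...#.
.###.
...#.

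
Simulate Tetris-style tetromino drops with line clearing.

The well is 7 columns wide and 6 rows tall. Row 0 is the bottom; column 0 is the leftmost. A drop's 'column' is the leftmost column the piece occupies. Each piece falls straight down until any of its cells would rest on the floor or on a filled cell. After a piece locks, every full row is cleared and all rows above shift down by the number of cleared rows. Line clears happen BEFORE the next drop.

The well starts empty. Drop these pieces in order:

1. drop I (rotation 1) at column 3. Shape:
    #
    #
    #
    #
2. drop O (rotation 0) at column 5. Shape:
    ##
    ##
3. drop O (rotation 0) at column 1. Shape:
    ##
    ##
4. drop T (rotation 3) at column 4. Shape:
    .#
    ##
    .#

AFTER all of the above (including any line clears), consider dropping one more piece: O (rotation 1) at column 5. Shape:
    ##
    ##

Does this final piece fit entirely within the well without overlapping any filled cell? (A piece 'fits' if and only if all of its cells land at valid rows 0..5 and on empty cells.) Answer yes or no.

Drop 1: I rot1 at col 3 lands with bottom-row=0; cleared 0 line(s) (total 0); column heights now [0 0 0 4 0 0 0], max=4
Drop 2: O rot0 at col 5 lands with bottom-row=0; cleared 0 line(s) (total 0); column heights now [0 0 0 4 0 2 2], max=4
Drop 3: O rot0 at col 1 lands with bottom-row=0; cleared 0 line(s) (total 0); column heights now [0 2 2 4 0 2 2], max=4
Drop 4: T rot3 at col 4 lands with bottom-row=2; cleared 0 line(s) (total 0); column heights now [0 2 2 4 4 5 2], max=5
Test piece O rot1 at col 5 (width 2): heights before test = [0 2 2 4 4 5 2]; fits = False

Answer: no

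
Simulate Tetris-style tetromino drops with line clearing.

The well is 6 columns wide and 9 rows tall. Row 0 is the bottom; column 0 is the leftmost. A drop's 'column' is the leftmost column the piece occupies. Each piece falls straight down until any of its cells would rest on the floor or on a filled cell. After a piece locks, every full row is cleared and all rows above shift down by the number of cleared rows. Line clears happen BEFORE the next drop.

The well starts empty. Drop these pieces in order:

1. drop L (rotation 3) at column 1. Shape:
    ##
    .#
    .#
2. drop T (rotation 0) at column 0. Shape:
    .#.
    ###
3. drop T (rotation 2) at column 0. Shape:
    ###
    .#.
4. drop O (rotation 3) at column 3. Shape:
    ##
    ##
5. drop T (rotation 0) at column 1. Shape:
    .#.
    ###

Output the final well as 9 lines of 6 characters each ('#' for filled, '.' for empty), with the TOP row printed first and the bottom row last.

Drop 1: L rot3 at col 1 lands with bottom-row=0; cleared 0 line(s) (total 0); column heights now [0 3 3 0 0 0], max=3
Drop 2: T rot0 at col 0 lands with bottom-row=3; cleared 0 line(s) (total 0); column heights now [4 5 4 0 0 0], max=5
Drop 3: T rot2 at col 0 lands with bottom-row=5; cleared 0 line(s) (total 0); column heights now [7 7 7 0 0 0], max=7
Drop 4: O rot3 at col 3 lands with bottom-row=0; cleared 0 line(s) (total 0); column heights now [7 7 7 2 2 0], max=7
Drop 5: T rot0 at col 1 lands with bottom-row=7; cleared 0 line(s) (total 0); column heights now [7 8 9 8 2 0], max=9

Answer: ..#...
.###..
###...
.#....
.#....
###...
.##...
..###.
..###.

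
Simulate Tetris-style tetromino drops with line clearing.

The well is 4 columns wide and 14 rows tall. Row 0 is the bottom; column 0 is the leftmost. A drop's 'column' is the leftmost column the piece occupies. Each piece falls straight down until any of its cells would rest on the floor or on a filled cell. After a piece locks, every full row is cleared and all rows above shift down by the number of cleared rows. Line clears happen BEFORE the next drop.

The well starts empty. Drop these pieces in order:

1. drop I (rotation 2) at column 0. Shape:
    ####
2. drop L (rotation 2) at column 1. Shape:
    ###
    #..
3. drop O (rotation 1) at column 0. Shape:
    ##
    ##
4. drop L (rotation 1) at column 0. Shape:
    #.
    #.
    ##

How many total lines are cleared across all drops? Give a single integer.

Drop 1: I rot2 at col 0 lands with bottom-row=0; cleared 1 line(s) (total 1); column heights now [0 0 0 0], max=0
Drop 2: L rot2 at col 1 lands with bottom-row=0; cleared 0 line(s) (total 1); column heights now [0 2 2 2], max=2
Drop 3: O rot1 at col 0 lands with bottom-row=2; cleared 0 line(s) (total 1); column heights now [4 4 2 2], max=4
Drop 4: L rot1 at col 0 lands with bottom-row=4; cleared 0 line(s) (total 1); column heights now [7 5 2 2], max=7

Answer: 1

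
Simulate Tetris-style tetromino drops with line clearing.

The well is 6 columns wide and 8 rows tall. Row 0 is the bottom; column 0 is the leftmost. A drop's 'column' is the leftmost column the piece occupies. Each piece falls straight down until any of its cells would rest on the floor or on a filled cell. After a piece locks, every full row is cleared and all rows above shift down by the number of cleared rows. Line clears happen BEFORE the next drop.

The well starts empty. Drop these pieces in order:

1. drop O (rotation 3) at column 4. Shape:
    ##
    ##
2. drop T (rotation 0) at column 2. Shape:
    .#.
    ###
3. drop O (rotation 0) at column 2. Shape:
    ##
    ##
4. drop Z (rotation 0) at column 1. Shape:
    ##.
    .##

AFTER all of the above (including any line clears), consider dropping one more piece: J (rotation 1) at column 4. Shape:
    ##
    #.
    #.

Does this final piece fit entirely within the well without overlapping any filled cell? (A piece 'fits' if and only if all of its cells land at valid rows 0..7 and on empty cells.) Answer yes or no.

Answer: yes

Derivation:
Drop 1: O rot3 at col 4 lands with bottom-row=0; cleared 0 line(s) (total 0); column heights now [0 0 0 0 2 2], max=2
Drop 2: T rot0 at col 2 lands with bottom-row=2; cleared 0 line(s) (total 0); column heights now [0 0 3 4 3 2], max=4
Drop 3: O rot0 at col 2 lands with bottom-row=4; cleared 0 line(s) (total 0); column heights now [0 0 6 6 3 2], max=6
Drop 4: Z rot0 at col 1 lands with bottom-row=6; cleared 0 line(s) (total 0); column heights now [0 8 8 7 3 2], max=8
Test piece J rot1 at col 4 (width 2): heights before test = [0 8 8 7 3 2]; fits = True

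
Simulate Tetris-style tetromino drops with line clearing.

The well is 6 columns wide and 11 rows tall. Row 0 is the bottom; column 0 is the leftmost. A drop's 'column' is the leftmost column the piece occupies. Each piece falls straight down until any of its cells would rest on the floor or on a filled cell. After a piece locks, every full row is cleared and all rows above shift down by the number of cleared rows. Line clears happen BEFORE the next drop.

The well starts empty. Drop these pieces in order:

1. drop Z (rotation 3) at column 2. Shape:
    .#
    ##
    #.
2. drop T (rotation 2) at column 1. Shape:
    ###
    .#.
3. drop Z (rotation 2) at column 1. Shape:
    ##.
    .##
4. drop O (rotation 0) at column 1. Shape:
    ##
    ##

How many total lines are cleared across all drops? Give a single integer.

Answer: 0

Derivation:
Drop 1: Z rot3 at col 2 lands with bottom-row=0; cleared 0 line(s) (total 0); column heights now [0 0 2 3 0 0], max=3
Drop 2: T rot2 at col 1 lands with bottom-row=2; cleared 0 line(s) (total 0); column heights now [0 4 4 4 0 0], max=4
Drop 3: Z rot2 at col 1 lands with bottom-row=4; cleared 0 line(s) (total 0); column heights now [0 6 6 5 0 0], max=6
Drop 4: O rot0 at col 1 lands with bottom-row=6; cleared 0 line(s) (total 0); column heights now [0 8 8 5 0 0], max=8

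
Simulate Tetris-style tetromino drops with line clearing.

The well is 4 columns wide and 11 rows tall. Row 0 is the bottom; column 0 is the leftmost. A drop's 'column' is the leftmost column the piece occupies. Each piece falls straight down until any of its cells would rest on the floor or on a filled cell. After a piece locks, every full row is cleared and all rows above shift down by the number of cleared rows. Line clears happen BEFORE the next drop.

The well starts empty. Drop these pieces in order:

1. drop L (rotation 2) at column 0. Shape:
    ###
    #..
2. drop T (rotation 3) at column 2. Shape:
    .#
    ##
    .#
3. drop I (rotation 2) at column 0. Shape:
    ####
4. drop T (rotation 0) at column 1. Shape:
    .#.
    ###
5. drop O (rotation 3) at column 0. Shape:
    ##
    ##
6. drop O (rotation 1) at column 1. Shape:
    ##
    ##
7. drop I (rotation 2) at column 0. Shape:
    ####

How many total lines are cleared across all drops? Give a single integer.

Answer: 3

Derivation:
Drop 1: L rot2 at col 0 lands with bottom-row=0; cleared 0 line(s) (total 0); column heights now [2 2 2 0], max=2
Drop 2: T rot3 at col 2 lands with bottom-row=1; cleared 1 line(s) (total 1); column heights now [1 0 2 3], max=3
Drop 3: I rot2 at col 0 lands with bottom-row=3; cleared 1 line(s) (total 2); column heights now [1 0 2 3], max=3
Drop 4: T rot0 at col 1 lands with bottom-row=3; cleared 0 line(s) (total 2); column heights now [1 4 5 4], max=5
Drop 5: O rot3 at col 0 lands with bottom-row=4; cleared 0 line(s) (total 2); column heights now [6 6 5 4], max=6
Drop 6: O rot1 at col 1 lands with bottom-row=6; cleared 0 line(s) (total 2); column heights now [6 8 8 4], max=8
Drop 7: I rot2 at col 0 lands with bottom-row=8; cleared 1 line(s) (total 3); column heights now [6 8 8 4], max=8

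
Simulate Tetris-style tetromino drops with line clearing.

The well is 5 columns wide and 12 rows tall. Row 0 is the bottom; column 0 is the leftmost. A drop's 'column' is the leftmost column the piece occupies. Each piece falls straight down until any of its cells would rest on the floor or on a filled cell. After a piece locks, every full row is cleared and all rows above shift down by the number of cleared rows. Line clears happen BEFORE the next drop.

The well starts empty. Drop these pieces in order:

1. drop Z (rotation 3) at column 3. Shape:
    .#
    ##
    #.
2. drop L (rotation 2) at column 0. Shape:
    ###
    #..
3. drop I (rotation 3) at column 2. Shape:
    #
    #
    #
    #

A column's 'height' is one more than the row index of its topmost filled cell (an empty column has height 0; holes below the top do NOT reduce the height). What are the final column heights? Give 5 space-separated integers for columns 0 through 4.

Drop 1: Z rot3 at col 3 lands with bottom-row=0; cleared 0 line(s) (total 0); column heights now [0 0 0 2 3], max=3
Drop 2: L rot2 at col 0 lands with bottom-row=0; cleared 1 line(s) (total 1); column heights now [1 0 0 1 2], max=2
Drop 3: I rot3 at col 2 lands with bottom-row=0; cleared 0 line(s) (total 1); column heights now [1 0 4 1 2], max=4

Answer: 1 0 4 1 2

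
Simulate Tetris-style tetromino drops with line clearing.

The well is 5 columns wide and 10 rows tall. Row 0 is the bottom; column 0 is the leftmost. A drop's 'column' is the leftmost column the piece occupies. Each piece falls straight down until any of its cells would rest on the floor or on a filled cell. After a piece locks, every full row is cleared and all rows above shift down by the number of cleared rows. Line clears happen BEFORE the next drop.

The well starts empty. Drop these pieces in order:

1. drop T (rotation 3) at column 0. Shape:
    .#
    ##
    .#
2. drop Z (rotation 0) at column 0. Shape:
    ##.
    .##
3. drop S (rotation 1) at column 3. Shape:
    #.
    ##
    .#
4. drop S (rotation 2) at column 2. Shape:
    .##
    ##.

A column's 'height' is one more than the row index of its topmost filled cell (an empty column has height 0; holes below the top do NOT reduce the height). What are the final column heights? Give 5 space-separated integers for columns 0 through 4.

Answer: 5 5 5 6 6

Derivation:
Drop 1: T rot3 at col 0 lands with bottom-row=0; cleared 0 line(s) (total 0); column heights now [2 3 0 0 0], max=3
Drop 2: Z rot0 at col 0 lands with bottom-row=3; cleared 0 line(s) (total 0); column heights now [5 5 4 0 0], max=5
Drop 3: S rot1 at col 3 lands with bottom-row=0; cleared 0 line(s) (total 0); column heights now [5 5 4 3 2], max=5
Drop 4: S rot2 at col 2 lands with bottom-row=4; cleared 0 line(s) (total 0); column heights now [5 5 5 6 6], max=6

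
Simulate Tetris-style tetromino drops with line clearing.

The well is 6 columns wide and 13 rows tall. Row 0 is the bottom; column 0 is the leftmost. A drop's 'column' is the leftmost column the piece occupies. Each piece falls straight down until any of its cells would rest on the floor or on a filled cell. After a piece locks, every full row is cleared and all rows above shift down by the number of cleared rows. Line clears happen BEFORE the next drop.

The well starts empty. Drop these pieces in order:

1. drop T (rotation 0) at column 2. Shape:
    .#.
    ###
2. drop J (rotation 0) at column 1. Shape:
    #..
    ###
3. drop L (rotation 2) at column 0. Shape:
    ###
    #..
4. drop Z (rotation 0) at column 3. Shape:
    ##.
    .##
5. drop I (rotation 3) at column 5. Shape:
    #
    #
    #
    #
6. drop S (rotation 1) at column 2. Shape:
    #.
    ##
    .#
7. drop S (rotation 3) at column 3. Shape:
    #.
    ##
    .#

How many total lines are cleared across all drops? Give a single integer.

Answer: 0

Derivation:
Drop 1: T rot0 at col 2 lands with bottom-row=0; cleared 0 line(s) (total 0); column heights now [0 0 1 2 1 0], max=2
Drop 2: J rot0 at col 1 lands with bottom-row=2; cleared 0 line(s) (total 0); column heights now [0 4 3 3 1 0], max=4
Drop 3: L rot2 at col 0 lands with bottom-row=3; cleared 0 line(s) (total 0); column heights now [5 5 5 3 1 0], max=5
Drop 4: Z rot0 at col 3 lands with bottom-row=2; cleared 0 line(s) (total 0); column heights now [5 5 5 4 4 3], max=5
Drop 5: I rot3 at col 5 lands with bottom-row=3; cleared 0 line(s) (total 0); column heights now [5 5 5 4 4 7], max=7
Drop 6: S rot1 at col 2 lands with bottom-row=4; cleared 0 line(s) (total 0); column heights now [5 5 7 6 4 7], max=7
Drop 7: S rot3 at col 3 lands with bottom-row=5; cleared 0 line(s) (total 0); column heights now [5 5 7 8 7 7], max=8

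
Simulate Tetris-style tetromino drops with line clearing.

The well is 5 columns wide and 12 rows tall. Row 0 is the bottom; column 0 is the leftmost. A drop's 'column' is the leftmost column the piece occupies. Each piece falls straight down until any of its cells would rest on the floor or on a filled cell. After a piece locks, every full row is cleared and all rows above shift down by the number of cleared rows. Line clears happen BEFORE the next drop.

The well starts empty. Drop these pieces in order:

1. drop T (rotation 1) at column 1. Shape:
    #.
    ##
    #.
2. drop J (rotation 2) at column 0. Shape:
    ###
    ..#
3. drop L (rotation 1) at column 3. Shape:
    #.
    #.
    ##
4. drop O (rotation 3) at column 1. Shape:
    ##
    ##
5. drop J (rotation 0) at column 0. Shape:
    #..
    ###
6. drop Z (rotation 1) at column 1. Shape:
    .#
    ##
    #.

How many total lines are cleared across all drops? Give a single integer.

Drop 1: T rot1 at col 1 lands with bottom-row=0; cleared 0 line(s) (total 0); column heights now [0 3 2 0 0], max=3
Drop 2: J rot2 at col 0 lands with bottom-row=2; cleared 0 line(s) (total 0); column heights now [4 4 4 0 0], max=4
Drop 3: L rot1 at col 3 lands with bottom-row=0; cleared 0 line(s) (total 0); column heights now [4 4 4 3 1], max=4
Drop 4: O rot3 at col 1 lands with bottom-row=4; cleared 0 line(s) (total 0); column heights now [4 6 6 3 1], max=6
Drop 5: J rot0 at col 0 lands with bottom-row=6; cleared 0 line(s) (total 0); column heights now [8 7 7 3 1], max=8
Drop 6: Z rot1 at col 1 lands with bottom-row=7; cleared 0 line(s) (total 0); column heights now [8 9 10 3 1], max=10

Answer: 0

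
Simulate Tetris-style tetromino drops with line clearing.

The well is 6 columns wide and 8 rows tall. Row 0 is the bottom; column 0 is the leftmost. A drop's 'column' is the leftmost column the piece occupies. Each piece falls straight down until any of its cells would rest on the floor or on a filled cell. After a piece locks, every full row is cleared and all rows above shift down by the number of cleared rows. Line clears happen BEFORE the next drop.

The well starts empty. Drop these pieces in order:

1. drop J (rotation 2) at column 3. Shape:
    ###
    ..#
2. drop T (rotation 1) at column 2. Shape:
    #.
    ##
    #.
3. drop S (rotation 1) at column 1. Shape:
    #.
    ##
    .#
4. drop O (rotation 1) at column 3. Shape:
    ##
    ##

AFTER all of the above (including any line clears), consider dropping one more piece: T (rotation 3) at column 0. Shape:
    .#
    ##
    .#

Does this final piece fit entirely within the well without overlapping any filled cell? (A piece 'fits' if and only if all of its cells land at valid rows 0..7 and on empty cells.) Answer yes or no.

Drop 1: J rot2 at col 3 lands with bottom-row=0; cleared 0 line(s) (total 0); column heights now [0 0 0 2 2 2], max=2
Drop 2: T rot1 at col 2 lands with bottom-row=1; cleared 0 line(s) (total 0); column heights now [0 0 4 3 2 2], max=4
Drop 3: S rot1 at col 1 lands with bottom-row=4; cleared 0 line(s) (total 0); column heights now [0 7 6 3 2 2], max=7
Drop 4: O rot1 at col 3 lands with bottom-row=3; cleared 0 line(s) (total 0); column heights now [0 7 6 5 5 2], max=7
Test piece T rot3 at col 0 (width 2): heights before test = [0 7 6 5 5 2]; fits = False

Answer: no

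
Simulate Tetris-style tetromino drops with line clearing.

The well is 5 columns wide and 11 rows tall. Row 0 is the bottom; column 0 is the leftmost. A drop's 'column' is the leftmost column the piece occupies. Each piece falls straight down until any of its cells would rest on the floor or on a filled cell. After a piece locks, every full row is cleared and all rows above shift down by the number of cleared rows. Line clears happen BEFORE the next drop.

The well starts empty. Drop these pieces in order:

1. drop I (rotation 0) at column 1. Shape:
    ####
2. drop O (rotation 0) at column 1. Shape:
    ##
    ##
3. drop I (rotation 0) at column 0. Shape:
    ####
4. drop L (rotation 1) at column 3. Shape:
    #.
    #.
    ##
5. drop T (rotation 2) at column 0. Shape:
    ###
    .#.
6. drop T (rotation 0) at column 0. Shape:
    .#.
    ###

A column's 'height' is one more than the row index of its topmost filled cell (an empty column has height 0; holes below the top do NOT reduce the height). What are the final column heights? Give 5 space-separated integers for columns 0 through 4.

Drop 1: I rot0 at col 1 lands with bottom-row=0; cleared 0 line(s) (total 0); column heights now [0 1 1 1 1], max=1
Drop 2: O rot0 at col 1 lands with bottom-row=1; cleared 0 line(s) (total 0); column heights now [0 3 3 1 1], max=3
Drop 3: I rot0 at col 0 lands with bottom-row=3; cleared 0 line(s) (total 0); column heights now [4 4 4 4 1], max=4
Drop 4: L rot1 at col 3 lands with bottom-row=4; cleared 0 line(s) (total 0); column heights now [4 4 4 7 5], max=7
Drop 5: T rot2 at col 0 lands with bottom-row=4; cleared 0 line(s) (total 0); column heights now [6 6 6 7 5], max=7
Drop 6: T rot0 at col 0 lands with bottom-row=6; cleared 0 line(s) (total 0); column heights now [7 8 7 7 5], max=8

Answer: 7 8 7 7 5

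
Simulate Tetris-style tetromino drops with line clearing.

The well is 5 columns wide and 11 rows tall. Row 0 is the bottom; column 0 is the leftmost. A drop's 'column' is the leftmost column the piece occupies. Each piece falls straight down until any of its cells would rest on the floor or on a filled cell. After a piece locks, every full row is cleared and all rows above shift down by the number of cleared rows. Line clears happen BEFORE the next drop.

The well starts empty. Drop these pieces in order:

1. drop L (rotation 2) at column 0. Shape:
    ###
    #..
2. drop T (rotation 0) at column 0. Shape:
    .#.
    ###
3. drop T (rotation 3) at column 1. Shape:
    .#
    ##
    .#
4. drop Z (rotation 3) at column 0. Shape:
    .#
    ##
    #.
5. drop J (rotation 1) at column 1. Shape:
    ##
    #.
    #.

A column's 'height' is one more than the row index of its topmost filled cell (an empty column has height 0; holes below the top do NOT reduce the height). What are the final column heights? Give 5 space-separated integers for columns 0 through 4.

Answer: 6 10 10 0 0

Derivation:
Drop 1: L rot2 at col 0 lands with bottom-row=0; cleared 0 line(s) (total 0); column heights now [2 2 2 0 0], max=2
Drop 2: T rot0 at col 0 lands with bottom-row=2; cleared 0 line(s) (total 0); column heights now [3 4 3 0 0], max=4
Drop 3: T rot3 at col 1 lands with bottom-row=3; cleared 0 line(s) (total 0); column heights now [3 5 6 0 0], max=6
Drop 4: Z rot3 at col 0 lands with bottom-row=4; cleared 0 line(s) (total 0); column heights now [6 7 6 0 0], max=7
Drop 5: J rot1 at col 1 lands with bottom-row=7; cleared 0 line(s) (total 0); column heights now [6 10 10 0 0], max=10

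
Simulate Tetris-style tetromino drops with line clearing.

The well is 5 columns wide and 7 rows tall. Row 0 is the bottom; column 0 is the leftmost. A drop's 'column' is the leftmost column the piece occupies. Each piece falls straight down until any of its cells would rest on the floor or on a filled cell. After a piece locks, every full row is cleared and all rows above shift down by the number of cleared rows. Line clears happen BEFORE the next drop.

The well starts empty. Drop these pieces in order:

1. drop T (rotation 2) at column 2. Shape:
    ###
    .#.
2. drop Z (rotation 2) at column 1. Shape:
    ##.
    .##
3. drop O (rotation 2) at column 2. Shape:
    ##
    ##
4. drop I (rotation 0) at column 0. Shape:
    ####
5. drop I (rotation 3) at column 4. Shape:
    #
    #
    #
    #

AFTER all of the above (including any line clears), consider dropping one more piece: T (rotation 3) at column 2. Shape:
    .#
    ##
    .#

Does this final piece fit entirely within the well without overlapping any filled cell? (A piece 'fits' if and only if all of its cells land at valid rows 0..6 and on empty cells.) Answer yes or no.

Drop 1: T rot2 at col 2 lands with bottom-row=0; cleared 0 line(s) (total 0); column heights now [0 0 2 2 2], max=2
Drop 2: Z rot2 at col 1 lands with bottom-row=2; cleared 0 line(s) (total 0); column heights now [0 4 4 3 2], max=4
Drop 3: O rot2 at col 2 lands with bottom-row=4; cleared 0 line(s) (total 0); column heights now [0 4 6 6 2], max=6
Drop 4: I rot0 at col 0 lands with bottom-row=6; cleared 0 line(s) (total 0); column heights now [7 7 7 7 2], max=7
Drop 5: I rot3 at col 4 lands with bottom-row=2; cleared 0 line(s) (total 0); column heights now [7 7 7 7 6], max=7
Test piece T rot3 at col 2 (width 2): heights before test = [7 7 7 7 6]; fits = False

Answer: no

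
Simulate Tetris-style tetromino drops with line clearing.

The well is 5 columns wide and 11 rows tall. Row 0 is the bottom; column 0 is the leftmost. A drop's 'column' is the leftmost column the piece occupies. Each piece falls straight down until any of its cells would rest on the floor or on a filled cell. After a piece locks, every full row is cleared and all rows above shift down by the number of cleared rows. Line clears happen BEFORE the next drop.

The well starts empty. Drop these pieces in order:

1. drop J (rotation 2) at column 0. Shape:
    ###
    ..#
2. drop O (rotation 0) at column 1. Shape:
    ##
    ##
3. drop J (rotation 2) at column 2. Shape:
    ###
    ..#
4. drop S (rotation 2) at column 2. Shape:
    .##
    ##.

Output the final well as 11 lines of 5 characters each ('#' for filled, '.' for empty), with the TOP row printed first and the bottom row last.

Drop 1: J rot2 at col 0 lands with bottom-row=0; cleared 0 line(s) (total 0); column heights now [2 2 2 0 0], max=2
Drop 2: O rot0 at col 1 lands with bottom-row=2; cleared 0 line(s) (total 0); column heights now [2 4 4 0 0], max=4
Drop 3: J rot2 at col 2 lands with bottom-row=3; cleared 0 line(s) (total 0); column heights now [2 4 5 5 5], max=5
Drop 4: S rot2 at col 2 lands with bottom-row=5; cleared 0 line(s) (total 0); column heights now [2 4 6 7 7], max=7

Answer: .....
.....
.....
.....
...##
..##.
..###
.##.#
.##..
###..
..#..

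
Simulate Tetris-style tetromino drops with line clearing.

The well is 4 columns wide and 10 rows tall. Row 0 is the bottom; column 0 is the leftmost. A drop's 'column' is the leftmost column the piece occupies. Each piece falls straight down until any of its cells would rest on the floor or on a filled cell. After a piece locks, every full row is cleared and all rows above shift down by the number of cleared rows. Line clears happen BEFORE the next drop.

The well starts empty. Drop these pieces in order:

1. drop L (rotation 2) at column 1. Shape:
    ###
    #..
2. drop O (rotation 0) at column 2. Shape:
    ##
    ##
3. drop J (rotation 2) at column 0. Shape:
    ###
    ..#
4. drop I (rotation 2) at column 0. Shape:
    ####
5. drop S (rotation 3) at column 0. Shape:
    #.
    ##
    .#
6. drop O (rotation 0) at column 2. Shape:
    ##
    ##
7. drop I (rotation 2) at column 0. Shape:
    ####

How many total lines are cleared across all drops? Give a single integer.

Answer: 3

Derivation:
Drop 1: L rot2 at col 1 lands with bottom-row=0; cleared 0 line(s) (total 0); column heights now [0 2 2 2], max=2
Drop 2: O rot0 at col 2 lands with bottom-row=2; cleared 0 line(s) (total 0); column heights now [0 2 4 4], max=4
Drop 3: J rot2 at col 0 lands with bottom-row=4; cleared 0 line(s) (total 0); column heights now [6 6 6 4], max=6
Drop 4: I rot2 at col 0 lands with bottom-row=6; cleared 1 line(s) (total 1); column heights now [6 6 6 4], max=6
Drop 5: S rot3 at col 0 lands with bottom-row=6; cleared 0 line(s) (total 1); column heights now [9 8 6 4], max=9
Drop 6: O rot0 at col 2 lands with bottom-row=6; cleared 1 line(s) (total 2); column heights now [8 7 7 7], max=8
Drop 7: I rot2 at col 0 lands with bottom-row=8; cleared 1 line(s) (total 3); column heights now [8 7 7 7], max=8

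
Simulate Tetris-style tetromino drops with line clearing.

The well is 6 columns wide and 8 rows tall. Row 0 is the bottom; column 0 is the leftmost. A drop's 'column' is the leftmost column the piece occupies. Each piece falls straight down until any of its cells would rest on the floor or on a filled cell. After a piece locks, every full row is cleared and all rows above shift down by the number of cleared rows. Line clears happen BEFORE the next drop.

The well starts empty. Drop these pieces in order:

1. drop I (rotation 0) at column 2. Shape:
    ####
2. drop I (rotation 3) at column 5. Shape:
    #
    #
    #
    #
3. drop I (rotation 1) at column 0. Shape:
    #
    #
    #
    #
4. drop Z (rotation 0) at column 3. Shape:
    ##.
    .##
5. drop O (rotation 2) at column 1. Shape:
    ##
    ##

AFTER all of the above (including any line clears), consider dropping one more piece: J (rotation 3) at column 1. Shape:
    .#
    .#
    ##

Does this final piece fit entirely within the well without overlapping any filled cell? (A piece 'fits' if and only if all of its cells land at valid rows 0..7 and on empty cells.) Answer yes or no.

Answer: yes

Derivation:
Drop 1: I rot0 at col 2 lands with bottom-row=0; cleared 0 line(s) (total 0); column heights now [0 0 1 1 1 1], max=1
Drop 2: I rot3 at col 5 lands with bottom-row=1; cleared 0 line(s) (total 0); column heights now [0 0 1 1 1 5], max=5
Drop 3: I rot1 at col 0 lands with bottom-row=0; cleared 0 line(s) (total 0); column heights now [4 0 1 1 1 5], max=5
Drop 4: Z rot0 at col 3 lands with bottom-row=5; cleared 0 line(s) (total 0); column heights now [4 0 1 7 7 6], max=7
Drop 5: O rot2 at col 1 lands with bottom-row=1; cleared 0 line(s) (total 0); column heights now [4 3 3 7 7 6], max=7
Test piece J rot3 at col 1 (width 2): heights before test = [4 3 3 7 7 6]; fits = True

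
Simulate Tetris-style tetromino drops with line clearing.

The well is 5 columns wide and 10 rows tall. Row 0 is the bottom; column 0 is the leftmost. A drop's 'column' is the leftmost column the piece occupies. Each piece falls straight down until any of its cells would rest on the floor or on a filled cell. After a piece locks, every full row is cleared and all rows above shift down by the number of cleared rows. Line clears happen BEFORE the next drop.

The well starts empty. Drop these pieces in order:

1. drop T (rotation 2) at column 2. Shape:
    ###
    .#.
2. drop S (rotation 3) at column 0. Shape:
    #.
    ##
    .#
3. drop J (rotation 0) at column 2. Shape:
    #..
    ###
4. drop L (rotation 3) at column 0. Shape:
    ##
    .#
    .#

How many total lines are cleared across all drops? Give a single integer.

Answer: 2

Derivation:
Drop 1: T rot2 at col 2 lands with bottom-row=0; cleared 0 line(s) (total 0); column heights now [0 0 2 2 2], max=2
Drop 2: S rot3 at col 0 lands with bottom-row=0; cleared 1 line(s) (total 1); column heights now [2 1 0 1 0], max=2
Drop 3: J rot0 at col 2 lands with bottom-row=1; cleared 0 line(s) (total 1); column heights now [2 1 3 2 2], max=3
Drop 4: L rot3 at col 0 lands with bottom-row=1; cleared 1 line(s) (total 2); column heights now [3 3 2 1 0], max=3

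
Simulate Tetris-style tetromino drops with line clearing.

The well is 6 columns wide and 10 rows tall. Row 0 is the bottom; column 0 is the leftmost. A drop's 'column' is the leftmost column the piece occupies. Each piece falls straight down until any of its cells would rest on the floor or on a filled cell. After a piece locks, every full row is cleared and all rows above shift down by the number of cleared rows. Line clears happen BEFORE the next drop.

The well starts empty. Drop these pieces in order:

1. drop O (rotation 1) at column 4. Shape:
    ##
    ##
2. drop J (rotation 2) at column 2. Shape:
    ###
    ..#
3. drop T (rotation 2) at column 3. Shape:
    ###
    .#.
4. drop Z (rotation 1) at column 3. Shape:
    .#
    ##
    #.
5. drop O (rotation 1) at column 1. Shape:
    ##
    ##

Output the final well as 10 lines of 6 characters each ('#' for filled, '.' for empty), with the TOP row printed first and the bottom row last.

Answer: ......
....#.
...##.
...#..
.#####
.##.#.
..###.
....#.
....##
....##

Derivation:
Drop 1: O rot1 at col 4 lands with bottom-row=0; cleared 0 line(s) (total 0); column heights now [0 0 0 0 2 2], max=2
Drop 2: J rot2 at col 2 lands with bottom-row=2; cleared 0 line(s) (total 0); column heights now [0 0 4 4 4 2], max=4
Drop 3: T rot2 at col 3 lands with bottom-row=4; cleared 0 line(s) (total 0); column heights now [0 0 4 6 6 6], max=6
Drop 4: Z rot1 at col 3 lands with bottom-row=6; cleared 0 line(s) (total 0); column heights now [0 0 4 8 9 6], max=9
Drop 5: O rot1 at col 1 lands with bottom-row=4; cleared 0 line(s) (total 0); column heights now [0 6 6 8 9 6], max=9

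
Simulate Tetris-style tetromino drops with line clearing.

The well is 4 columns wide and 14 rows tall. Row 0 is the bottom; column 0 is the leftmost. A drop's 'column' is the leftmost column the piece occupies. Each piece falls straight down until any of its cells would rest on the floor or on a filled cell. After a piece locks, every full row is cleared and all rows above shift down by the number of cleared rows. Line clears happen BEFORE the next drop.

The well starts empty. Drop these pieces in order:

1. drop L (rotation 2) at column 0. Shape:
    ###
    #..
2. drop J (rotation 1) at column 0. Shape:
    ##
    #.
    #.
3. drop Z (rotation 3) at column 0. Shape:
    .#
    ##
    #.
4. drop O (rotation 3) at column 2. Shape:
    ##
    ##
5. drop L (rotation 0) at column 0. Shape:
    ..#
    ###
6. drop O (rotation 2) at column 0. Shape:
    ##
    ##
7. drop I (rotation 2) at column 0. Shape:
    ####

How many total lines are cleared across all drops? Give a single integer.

Answer: 1

Derivation:
Drop 1: L rot2 at col 0 lands with bottom-row=0; cleared 0 line(s) (total 0); column heights now [2 2 2 0], max=2
Drop 2: J rot1 at col 0 lands with bottom-row=2; cleared 0 line(s) (total 0); column heights now [5 5 2 0], max=5
Drop 3: Z rot3 at col 0 lands with bottom-row=5; cleared 0 line(s) (total 0); column heights now [7 8 2 0], max=8
Drop 4: O rot3 at col 2 lands with bottom-row=2; cleared 0 line(s) (total 0); column heights now [7 8 4 4], max=8
Drop 5: L rot0 at col 0 lands with bottom-row=8; cleared 0 line(s) (total 0); column heights now [9 9 10 4], max=10
Drop 6: O rot2 at col 0 lands with bottom-row=9; cleared 0 line(s) (total 0); column heights now [11 11 10 4], max=11
Drop 7: I rot2 at col 0 lands with bottom-row=11; cleared 1 line(s) (total 1); column heights now [11 11 10 4], max=11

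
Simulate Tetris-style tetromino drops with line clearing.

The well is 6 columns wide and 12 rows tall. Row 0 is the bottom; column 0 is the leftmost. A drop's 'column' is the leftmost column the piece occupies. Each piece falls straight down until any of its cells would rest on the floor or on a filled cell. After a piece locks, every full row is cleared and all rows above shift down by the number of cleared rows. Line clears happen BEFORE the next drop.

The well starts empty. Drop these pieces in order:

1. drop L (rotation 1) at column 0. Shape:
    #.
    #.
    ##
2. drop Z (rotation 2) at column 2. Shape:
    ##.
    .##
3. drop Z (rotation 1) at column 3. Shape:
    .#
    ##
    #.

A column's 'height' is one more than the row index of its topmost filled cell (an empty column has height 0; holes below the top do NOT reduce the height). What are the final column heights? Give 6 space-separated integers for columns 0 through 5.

Drop 1: L rot1 at col 0 lands with bottom-row=0; cleared 0 line(s) (total 0); column heights now [3 1 0 0 0 0], max=3
Drop 2: Z rot2 at col 2 lands with bottom-row=0; cleared 0 line(s) (total 0); column heights now [3 1 2 2 1 0], max=3
Drop 3: Z rot1 at col 3 lands with bottom-row=2; cleared 0 line(s) (total 0); column heights now [3 1 2 4 5 0], max=5

Answer: 3 1 2 4 5 0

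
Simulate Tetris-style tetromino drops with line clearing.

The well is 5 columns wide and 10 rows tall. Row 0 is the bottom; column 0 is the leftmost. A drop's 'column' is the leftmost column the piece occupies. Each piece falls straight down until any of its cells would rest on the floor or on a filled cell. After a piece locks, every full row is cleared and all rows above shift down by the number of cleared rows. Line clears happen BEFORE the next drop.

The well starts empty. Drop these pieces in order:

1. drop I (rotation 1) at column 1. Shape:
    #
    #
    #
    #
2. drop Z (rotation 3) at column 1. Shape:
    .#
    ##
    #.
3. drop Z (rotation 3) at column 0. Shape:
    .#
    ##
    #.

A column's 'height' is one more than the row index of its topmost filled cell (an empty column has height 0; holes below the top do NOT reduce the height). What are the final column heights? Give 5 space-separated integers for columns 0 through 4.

Answer: 7 8 7 0 0

Derivation:
Drop 1: I rot1 at col 1 lands with bottom-row=0; cleared 0 line(s) (total 0); column heights now [0 4 0 0 0], max=4
Drop 2: Z rot3 at col 1 lands with bottom-row=4; cleared 0 line(s) (total 0); column heights now [0 6 7 0 0], max=7
Drop 3: Z rot3 at col 0 lands with bottom-row=5; cleared 0 line(s) (total 0); column heights now [7 8 7 0 0], max=8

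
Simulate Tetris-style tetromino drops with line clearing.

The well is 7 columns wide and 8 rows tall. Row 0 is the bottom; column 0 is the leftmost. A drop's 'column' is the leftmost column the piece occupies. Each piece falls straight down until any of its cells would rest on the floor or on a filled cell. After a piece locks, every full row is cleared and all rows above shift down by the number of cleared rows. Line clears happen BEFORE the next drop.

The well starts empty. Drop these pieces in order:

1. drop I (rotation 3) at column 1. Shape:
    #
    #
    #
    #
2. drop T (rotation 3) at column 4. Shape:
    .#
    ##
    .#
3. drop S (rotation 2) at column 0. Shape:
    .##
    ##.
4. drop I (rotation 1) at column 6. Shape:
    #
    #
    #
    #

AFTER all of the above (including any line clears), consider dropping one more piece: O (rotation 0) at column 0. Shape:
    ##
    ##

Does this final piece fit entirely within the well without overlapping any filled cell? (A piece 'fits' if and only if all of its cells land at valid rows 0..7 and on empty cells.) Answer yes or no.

Answer: yes

Derivation:
Drop 1: I rot3 at col 1 lands with bottom-row=0; cleared 0 line(s) (total 0); column heights now [0 4 0 0 0 0 0], max=4
Drop 2: T rot3 at col 4 lands with bottom-row=0; cleared 0 line(s) (total 0); column heights now [0 4 0 0 2 3 0], max=4
Drop 3: S rot2 at col 0 lands with bottom-row=4; cleared 0 line(s) (total 0); column heights now [5 6 6 0 2 3 0], max=6
Drop 4: I rot1 at col 6 lands with bottom-row=0; cleared 0 line(s) (total 0); column heights now [5 6 6 0 2 3 4], max=6
Test piece O rot0 at col 0 (width 2): heights before test = [5 6 6 0 2 3 4]; fits = True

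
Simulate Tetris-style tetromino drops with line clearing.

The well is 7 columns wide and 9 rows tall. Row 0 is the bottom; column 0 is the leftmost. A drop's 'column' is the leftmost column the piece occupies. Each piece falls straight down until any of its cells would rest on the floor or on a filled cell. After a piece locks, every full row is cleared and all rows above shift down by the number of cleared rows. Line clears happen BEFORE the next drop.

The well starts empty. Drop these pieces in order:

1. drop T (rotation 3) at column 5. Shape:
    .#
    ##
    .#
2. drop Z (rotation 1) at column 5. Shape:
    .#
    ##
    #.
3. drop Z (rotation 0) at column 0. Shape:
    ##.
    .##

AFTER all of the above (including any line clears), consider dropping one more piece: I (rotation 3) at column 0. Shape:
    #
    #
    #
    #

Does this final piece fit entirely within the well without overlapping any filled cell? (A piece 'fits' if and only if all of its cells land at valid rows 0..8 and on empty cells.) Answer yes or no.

Drop 1: T rot3 at col 5 lands with bottom-row=0; cleared 0 line(s) (total 0); column heights now [0 0 0 0 0 2 3], max=3
Drop 2: Z rot1 at col 5 lands with bottom-row=2; cleared 0 line(s) (total 0); column heights now [0 0 0 0 0 4 5], max=5
Drop 3: Z rot0 at col 0 lands with bottom-row=0; cleared 0 line(s) (total 0); column heights now [2 2 1 0 0 4 5], max=5
Test piece I rot3 at col 0 (width 1): heights before test = [2 2 1 0 0 4 5]; fits = True

Answer: yes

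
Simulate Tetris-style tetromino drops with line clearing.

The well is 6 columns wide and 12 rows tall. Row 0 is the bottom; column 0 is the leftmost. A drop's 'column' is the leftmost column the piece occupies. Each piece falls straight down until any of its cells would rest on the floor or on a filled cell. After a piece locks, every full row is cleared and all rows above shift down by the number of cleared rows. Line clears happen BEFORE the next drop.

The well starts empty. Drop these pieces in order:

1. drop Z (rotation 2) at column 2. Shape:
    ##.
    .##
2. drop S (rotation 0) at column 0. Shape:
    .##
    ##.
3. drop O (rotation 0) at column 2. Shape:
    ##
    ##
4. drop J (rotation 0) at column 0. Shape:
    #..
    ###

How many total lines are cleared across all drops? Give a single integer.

Answer: 0

Derivation:
Drop 1: Z rot2 at col 2 lands with bottom-row=0; cleared 0 line(s) (total 0); column heights now [0 0 2 2 1 0], max=2
Drop 2: S rot0 at col 0 lands with bottom-row=1; cleared 0 line(s) (total 0); column heights now [2 3 3 2 1 0], max=3
Drop 3: O rot0 at col 2 lands with bottom-row=3; cleared 0 line(s) (total 0); column heights now [2 3 5 5 1 0], max=5
Drop 4: J rot0 at col 0 lands with bottom-row=5; cleared 0 line(s) (total 0); column heights now [7 6 6 5 1 0], max=7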